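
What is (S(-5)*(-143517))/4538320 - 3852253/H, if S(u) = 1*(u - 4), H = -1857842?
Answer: 9941222013893/4215740752720 ≈ 2.3581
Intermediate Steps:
S(u) = -4 + u (S(u) = 1*(-4 + u) = -4 + u)
(S(-5)*(-143517))/4538320 - 3852253/H = ((-4 - 5)*(-143517))/4538320 - 3852253/(-1857842) = -9*(-143517)*(1/4538320) - 3852253*(-1/1857842) = 1291653*(1/4538320) + 3852253/1857842 = 1291653/4538320 + 3852253/1857842 = 9941222013893/4215740752720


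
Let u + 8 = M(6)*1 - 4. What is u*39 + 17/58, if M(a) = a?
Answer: -13555/58 ≈ -233.71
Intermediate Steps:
u = -6 (u = -8 + (6*1 - 4) = -8 + (6 - 4) = -8 + 2 = -6)
u*39 + 17/58 = -6*39 + 17/58 = -234 + 17*(1/58) = -234 + 17/58 = -13555/58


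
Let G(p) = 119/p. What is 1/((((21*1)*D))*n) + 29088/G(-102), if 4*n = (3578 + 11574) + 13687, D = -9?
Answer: -135896750788/5450571 ≈ -24933.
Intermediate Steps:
n = 28839/4 (n = ((3578 + 11574) + 13687)/4 = (15152 + 13687)/4 = (¼)*28839 = 28839/4 ≈ 7209.8)
1/((((21*1)*D))*n) + 29088/G(-102) = 1/((((21*1)*(-9)))*(28839/4)) + 29088/((119/(-102))) = (4/28839)/(21*(-9)) + 29088/((119*(-1/102))) = (4/28839)/(-189) + 29088/(-7/6) = -1/189*4/28839 + 29088*(-6/7) = -4/5450571 - 174528/7 = -135896750788/5450571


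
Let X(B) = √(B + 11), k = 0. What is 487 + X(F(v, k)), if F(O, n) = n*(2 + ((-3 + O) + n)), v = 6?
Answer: 487 + √11 ≈ 490.32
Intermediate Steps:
F(O, n) = n*(-1 + O + n) (F(O, n) = n*(2 + (-3 + O + n)) = n*(-1 + O + n))
X(B) = √(11 + B)
487 + X(F(v, k)) = 487 + √(11 + 0*(-1 + 6 + 0)) = 487 + √(11 + 0*5) = 487 + √(11 + 0) = 487 + √11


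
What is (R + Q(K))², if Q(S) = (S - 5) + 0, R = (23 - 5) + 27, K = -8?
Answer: 1024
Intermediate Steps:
R = 45 (R = 18 + 27 = 45)
Q(S) = -5 + S (Q(S) = (-5 + S) + 0 = -5 + S)
(R + Q(K))² = (45 + (-5 - 8))² = (45 - 13)² = 32² = 1024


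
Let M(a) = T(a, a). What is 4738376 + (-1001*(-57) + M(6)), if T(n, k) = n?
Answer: 4795439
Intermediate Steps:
M(a) = a
4738376 + (-1001*(-57) + M(6)) = 4738376 + (-1001*(-57) + 6) = 4738376 + (57057 + 6) = 4738376 + 57063 = 4795439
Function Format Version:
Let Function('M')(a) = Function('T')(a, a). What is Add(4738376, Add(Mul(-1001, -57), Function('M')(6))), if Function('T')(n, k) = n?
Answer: 4795439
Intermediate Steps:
Function('M')(a) = a
Add(4738376, Add(Mul(-1001, -57), Function('M')(6))) = Add(4738376, Add(Mul(-1001, -57), 6)) = Add(4738376, Add(57057, 6)) = Add(4738376, 57063) = 4795439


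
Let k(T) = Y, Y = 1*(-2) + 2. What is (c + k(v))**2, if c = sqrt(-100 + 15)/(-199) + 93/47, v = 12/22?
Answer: 342321284/87478609 - 186*I*sqrt(85)/9353 ≈ 3.9132 - 0.18335*I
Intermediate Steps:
v = 6/11 (v = 12*(1/22) = 6/11 ≈ 0.54545)
Y = 0 (Y = -2 + 2 = 0)
k(T) = 0
c = 93/47 - I*sqrt(85)/199 (c = sqrt(-85)*(-1/199) + 93*(1/47) = (I*sqrt(85))*(-1/199) + 93/47 = -I*sqrt(85)/199 + 93/47 = 93/47 - I*sqrt(85)/199 ≈ 1.9787 - 0.046329*I)
(c + k(v))**2 = ((93/47 - I*sqrt(85)/199) + 0)**2 = (93/47 - I*sqrt(85)/199)**2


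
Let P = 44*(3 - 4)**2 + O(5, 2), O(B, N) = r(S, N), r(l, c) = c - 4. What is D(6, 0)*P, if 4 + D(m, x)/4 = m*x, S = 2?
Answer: -672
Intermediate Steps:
r(l, c) = -4 + c
O(B, N) = -4 + N
D(m, x) = -16 + 4*m*x (D(m, x) = -16 + 4*(m*x) = -16 + 4*m*x)
P = 42 (P = 44*(3 - 4)**2 + (-4 + 2) = 44*(-1)**2 - 2 = 44*1 - 2 = 44 - 2 = 42)
D(6, 0)*P = (-16 + 4*6*0)*42 = (-16 + 0)*42 = -16*42 = -672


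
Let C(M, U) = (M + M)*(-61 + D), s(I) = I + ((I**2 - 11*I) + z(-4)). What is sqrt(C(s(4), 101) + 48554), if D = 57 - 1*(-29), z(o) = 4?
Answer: sqrt(47554) ≈ 218.07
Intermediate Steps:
D = 86 (D = 57 + 29 = 86)
s(I) = 4 + I**2 - 10*I (s(I) = I + ((I**2 - 11*I) + 4) = I + (4 + I**2 - 11*I) = 4 + I**2 - 10*I)
C(M, U) = 50*M (C(M, U) = (M + M)*(-61 + 86) = (2*M)*25 = 50*M)
sqrt(C(s(4), 101) + 48554) = sqrt(50*(4 + 4**2 - 10*4) + 48554) = sqrt(50*(4 + 16 - 40) + 48554) = sqrt(50*(-20) + 48554) = sqrt(-1000 + 48554) = sqrt(47554)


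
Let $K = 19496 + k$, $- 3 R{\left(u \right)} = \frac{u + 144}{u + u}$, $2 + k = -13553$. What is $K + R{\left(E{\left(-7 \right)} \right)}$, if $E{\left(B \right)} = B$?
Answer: $\frac{249659}{42} \approx 5944.3$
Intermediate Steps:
$k = -13555$ ($k = -2 - 13553 = -13555$)
$R{\left(u \right)} = - \frac{144 + u}{6 u}$ ($R{\left(u \right)} = - \frac{\left(u + 144\right) \frac{1}{u + u}}{3} = - \frac{\left(144 + u\right) \frac{1}{2 u}}{3} = - \frac{\frac{1}{2} \frac{1}{u} \left(144 + u\right)}{3} = - \frac{144 + u}{6 u}$)
$K = 5941$ ($K = 19496 - 13555 = 5941$)
$K + R{\left(E{\left(-7 \right)} \right)} = 5941 + \frac{-144 - -7}{6 \left(-7\right)} = 5941 + \frac{1}{6} \left(- \frac{1}{7}\right) \left(-144 + 7\right) = 5941 + \frac{1}{6} \left(- \frac{1}{7}\right) \left(-137\right) = 5941 + \frac{137}{42} = \frac{249659}{42}$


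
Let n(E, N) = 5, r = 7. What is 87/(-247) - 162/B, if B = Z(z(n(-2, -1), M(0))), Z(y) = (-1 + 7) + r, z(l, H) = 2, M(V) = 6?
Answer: -3165/247 ≈ -12.814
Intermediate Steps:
Z(y) = 13 (Z(y) = (-1 + 7) + 7 = 6 + 7 = 13)
B = 13
87/(-247) - 162/B = 87/(-247) - 162/13 = 87*(-1/247) - 162*1/13 = -87/247 - 162/13 = -3165/247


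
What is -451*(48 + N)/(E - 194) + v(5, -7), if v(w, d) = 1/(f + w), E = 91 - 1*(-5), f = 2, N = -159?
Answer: -50047/98 ≈ -510.68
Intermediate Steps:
E = 96 (E = 91 + 5 = 96)
v(w, d) = 1/(2 + w)
-451*(48 + N)/(E - 194) + v(5, -7) = -451*(48 - 159)/(96 - 194) + 1/(2 + 5) = -(-50061)/(-98) + 1/7 = -(-50061)*(-1)/98 + ⅐ = -451*111/98 + ⅐ = -50061/98 + ⅐ = -50047/98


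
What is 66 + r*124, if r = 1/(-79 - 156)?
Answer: 15386/235 ≈ 65.472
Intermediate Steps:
r = -1/235 (r = 1/(-235) = -1/235 ≈ -0.0042553)
66 + r*124 = 66 - 1/235*124 = 66 - 124/235 = 15386/235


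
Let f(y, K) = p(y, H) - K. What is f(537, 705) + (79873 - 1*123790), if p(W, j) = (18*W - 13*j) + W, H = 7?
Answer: -34510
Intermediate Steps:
p(W, j) = -13*j + 19*W (p(W, j) = (-13*j + 18*W) + W = -13*j + 19*W)
f(y, K) = -91 - K + 19*y (f(y, K) = (-13*7 + 19*y) - K = (-91 + 19*y) - K = -91 - K + 19*y)
f(537, 705) + (79873 - 1*123790) = (-91 - 1*705 + 19*537) + (79873 - 1*123790) = (-91 - 705 + 10203) + (79873 - 123790) = 9407 - 43917 = -34510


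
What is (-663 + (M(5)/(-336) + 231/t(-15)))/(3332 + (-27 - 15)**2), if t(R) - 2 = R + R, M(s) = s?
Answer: -225545/1712256 ≈ -0.13172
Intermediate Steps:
t(R) = 2 + 2*R (t(R) = 2 + (R + R) = 2 + 2*R)
(-663 + (M(5)/(-336) + 231/t(-15)))/(3332 + (-27 - 15)**2) = (-663 + (5/(-336) + 231/(2 + 2*(-15))))/(3332 + (-27 - 15)**2) = (-663 + (5*(-1/336) + 231/(2 - 30)))/(3332 + (-42)**2) = (-663 + (-5/336 + 231/(-28)))/(3332 + 1764) = (-663 + (-5/336 + 231*(-1/28)))/5096 = (-663 + (-5/336 - 33/4))*(1/5096) = (-663 - 2777/336)*(1/5096) = -225545/336*1/5096 = -225545/1712256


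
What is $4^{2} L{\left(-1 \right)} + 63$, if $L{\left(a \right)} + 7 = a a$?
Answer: $-33$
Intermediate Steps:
$L{\left(a \right)} = -7 + a^{2}$ ($L{\left(a \right)} = -7 + a a = -7 + a^{2}$)
$4^{2} L{\left(-1 \right)} + 63 = 4^{2} \left(-7 + \left(-1\right)^{2}\right) + 63 = 16 \left(-7 + 1\right) + 63 = 16 \left(-6\right) + 63 = -96 + 63 = -33$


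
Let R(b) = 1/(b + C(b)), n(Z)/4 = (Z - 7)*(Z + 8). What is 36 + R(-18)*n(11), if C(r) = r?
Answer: 248/9 ≈ 27.556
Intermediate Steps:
n(Z) = 4*(-7 + Z)*(8 + Z) (n(Z) = 4*((Z - 7)*(Z + 8)) = 4*((-7 + Z)*(8 + Z)) = 4*(-7 + Z)*(8 + Z))
R(b) = 1/(2*b) (R(b) = 1/(b + b) = 1/(2*b))
36 + R(-18)*n(11) = 36 + ((½)/(-18))*(-224 + 4*11 + 4*11²) = 36 + ((½)*(-1/18))*(-224 + 44 + 4*121) = 36 - (-224 + 44 + 484)/36 = 36 - 1/36*304 = 36 - 76/9 = 248/9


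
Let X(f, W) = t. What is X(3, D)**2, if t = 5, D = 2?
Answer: 25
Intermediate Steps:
X(f, W) = 5
X(3, D)**2 = 5**2 = 25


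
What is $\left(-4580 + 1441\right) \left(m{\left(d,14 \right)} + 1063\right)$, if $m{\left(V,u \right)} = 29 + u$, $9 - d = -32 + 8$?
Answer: $-3471734$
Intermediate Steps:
$d = 33$ ($d = 9 - \left(-32 + 8\right) = 9 - -24 = 9 + 24 = 33$)
$\left(-4580 + 1441\right) \left(m{\left(d,14 \right)} + 1063\right) = \left(-4580 + 1441\right) \left(\left(29 + 14\right) + 1063\right) = - 3139 \left(43 + 1063\right) = \left(-3139\right) 1106 = -3471734$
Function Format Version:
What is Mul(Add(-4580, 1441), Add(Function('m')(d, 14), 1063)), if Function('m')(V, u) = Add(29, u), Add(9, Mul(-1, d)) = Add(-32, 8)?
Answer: -3471734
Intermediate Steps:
d = 33 (d = Add(9, Mul(-1, Add(-32, 8))) = Add(9, Mul(-1, -24)) = Add(9, 24) = 33)
Mul(Add(-4580, 1441), Add(Function('m')(d, 14), 1063)) = Mul(Add(-4580, 1441), Add(Add(29, 14), 1063)) = Mul(-3139, Add(43, 1063)) = Mul(-3139, 1106) = -3471734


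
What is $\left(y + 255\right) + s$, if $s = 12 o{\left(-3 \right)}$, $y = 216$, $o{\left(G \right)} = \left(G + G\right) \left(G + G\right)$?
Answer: $903$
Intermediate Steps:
$o{\left(G \right)} = 4 G^{2}$ ($o{\left(G \right)} = 2 G 2 G = 4 G^{2}$)
$s = 432$ ($s = 12 \cdot 4 \left(-3\right)^{2} = 12 \cdot 4 \cdot 9 = 12 \cdot 36 = 432$)
$\left(y + 255\right) + s = \left(216 + 255\right) + 432 = 471 + 432 = 903$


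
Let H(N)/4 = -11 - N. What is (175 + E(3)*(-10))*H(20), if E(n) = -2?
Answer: -24180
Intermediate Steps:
H(N) = -44 - 4*N (H(N) = 4*(-11 - N) = -44 - 4*N)
(175 + E(3)*(-10))*H(20) = (175 - 2*(-10))*(-44 - 4*20) = (175 + 20)*(-44 - 80) = 195*(-124) = -24180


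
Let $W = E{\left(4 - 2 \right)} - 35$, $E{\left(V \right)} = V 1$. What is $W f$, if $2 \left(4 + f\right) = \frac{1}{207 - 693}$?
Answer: $\frac{42779}{324} \approx 132.03$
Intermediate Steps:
$E{\left(V \right)} = V$
$f = - \frac{3889}{972}$ ($f = -4 + \frac{1}{2 \left(207 - 693\right)} = -4 + \frac{1}{2 \left(-486\right)} = -4 + \frac{1}{2} \left(- \frac{1}{486}\right) = -4 - \frac{1}{972} = - \frac{3889}{972} \approx -4.001$)
$W = -33$ ($W = \left(4 - 2\right) - 35 = 2 - 35 = -33$)
$W f = \left(-33\right) \left(- \frac{3889}{972}\right) = \frac{42779}{324}$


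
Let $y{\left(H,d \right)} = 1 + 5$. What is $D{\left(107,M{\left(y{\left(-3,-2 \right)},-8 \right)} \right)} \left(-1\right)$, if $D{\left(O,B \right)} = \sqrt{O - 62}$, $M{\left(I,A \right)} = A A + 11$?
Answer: $- 3 \sqrt{5} \approx -6.7082$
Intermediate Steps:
$y{\left(H,d \right)} = 6$
$M{\left(I,A \right)} = 11 + A^{2}$ ($M{\left(I,A \right)} = A^{2} + 11 = 11 + A^{2}$)
$D{\left(O,B \right)} = \sqrt{-62 + O}$
$D{\left(107,M{\left(y{\left(-3,-2 \right)},-8 \right)} \right)} \left(-1\right) = \sqrt{-62 + 107} \left(-1\right) = \sqrt{45} \left(-1\right) = 3 \sqrt{5} \left(-1\right) = - 3 \sqrt{5}$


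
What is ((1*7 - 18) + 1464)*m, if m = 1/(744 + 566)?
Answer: 1453/1310 ≈ 1.1092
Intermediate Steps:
m = 1/1310 ≈ 0.00076336
((1*7 - 18) + 1464)*m = ((1*7 - 18) + 1464)*(1/1310) = ((7 - 18) + 1464)*(1/1310) = (-11 + 1464)*(1/1310) = 1453*(1/1310) = 1453/1310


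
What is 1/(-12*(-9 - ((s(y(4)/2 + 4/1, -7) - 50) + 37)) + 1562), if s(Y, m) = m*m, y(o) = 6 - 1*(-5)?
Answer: 1/2102 ≈ 0.00047574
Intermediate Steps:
y(o) = 11 (y(o) = 6 + 5 = 11)
s(Y, m) = m²
1/(-12*(-9 - ((s(y(4)/2 + 4/1, -7) - 50) + 37)) + 1562) = 1/(-12*(-9 - (((-7)² - 50) + 37)) + 1562) = 1/(-12*(-9 - ((49 - 50) + 37)) + 1562) = 1/(-12*(-9 - (-1 + 37)) + 1562) = 1/(-12*(-9 - 1*36) + 1562) = 1/(-12*(-9 - 36) + 1562) = 1/(-12*(-45) + 1562) = 1/(540 + 1562) = 1/2102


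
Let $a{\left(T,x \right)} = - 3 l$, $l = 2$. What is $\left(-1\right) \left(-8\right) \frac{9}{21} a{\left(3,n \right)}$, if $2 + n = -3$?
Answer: $- \frac{144}{7} \approx -20.571$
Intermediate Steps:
$n = -5$ ($n = -2 - 3 = -5$)
$a{\left(T,x \right)} = -6$ ($a{\left(T,x \right)} = \left(-3\right) 2 = -6$)
$\left(-1\right) \left(-8\right) \frac{9}{21} a{\left(3,n \right)} = \left(-1\right) \left(-8\right) \frac{9}{21} \left(-6\right) = 8 \cdot 9 \cdot \frac{1}{21} \left(-6\right) = 8 \cdot \frac{3}{7} \left(-6\right) = \frac{24}{7} \left(-6\right) = - \frac{144}{7}$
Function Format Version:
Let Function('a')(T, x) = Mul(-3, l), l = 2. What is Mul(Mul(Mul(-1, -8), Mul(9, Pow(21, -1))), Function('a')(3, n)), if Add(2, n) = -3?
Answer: Rational(-144, 7) ≈ -20.571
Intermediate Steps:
n = -5 (n = Add(-2, -3) = -5)
Function('a')(T, x) = -6 (Function('a')(T, x) = Mul(-3, 2) = -6)
Mul(Mul(Mul(-1, -8), Mul(9, Pow(21, -1))), Function('a')(3, n)) = Mul(Mul(Mul(-1, -8), Mul(9, Pow(21, -1))), -6) = Mul(Mul(8, Mul(9, Rational(1, 21))), -6) = Mul(Mul(8, Rational(3, 7)), -6) = Mul(Rational(24, 7), -6) = Rational(-144, 7)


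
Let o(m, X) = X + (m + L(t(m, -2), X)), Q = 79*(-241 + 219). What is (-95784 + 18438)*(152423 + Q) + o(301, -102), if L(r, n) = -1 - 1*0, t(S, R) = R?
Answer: -11654881812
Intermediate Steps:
L(r, n) = -1 (L(r, n) = -1 + 0 = -1)
Q = -1738 (Q = 79*(-22) = -1738)
o(m, X) = -1 + X + m (o(m, X) = X + (m - 1) = X + (-1 + m) = -1 + X + m)
(-95784 + 18438)*(152423 + Q) + o(301, -102) = (-95784 + 18438)*(152423 - 1738) + (-1 - 102 + 301) = -77346*150685 + 198 = -11654882010 + 198 = -11654881812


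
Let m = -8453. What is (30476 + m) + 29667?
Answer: 51690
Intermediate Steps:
(30476 + m) + 29667 = (30476 - 8453) + 29667 = 22023 + 29667 = 51690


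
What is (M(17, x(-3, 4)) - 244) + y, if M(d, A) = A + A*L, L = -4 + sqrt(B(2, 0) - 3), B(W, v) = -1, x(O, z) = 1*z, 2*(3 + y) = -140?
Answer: -329 + 8*I ≈ -329.0 + 8.0*I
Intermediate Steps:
y = -73 (y = -3 + (1/2)*(-140) = -3 - 70 = -73)
x(O, z) = z
L = -4 + 2*I (L = -4 + sqrt(-1 - 3) = -4 + sqrt(-4) = -4 + 2*I ≈ -4.0 + 2.0*I)
M(d, A) = A + A*(-4 + 2*I)
(M(17, x(-3, 4)) - 244) + y = (4*(-3 + 2*I) - 244) - 73 = ((-12 + 8*I) - 244) - 73 = (-256 + 8*I) - 73 = -329 + 8*I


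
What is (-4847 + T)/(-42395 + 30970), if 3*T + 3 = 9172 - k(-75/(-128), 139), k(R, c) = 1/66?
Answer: 354553/2262150 ≈ 0.15673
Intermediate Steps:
k(R, c) = 1/66
T = 605153/198 (T = -1 + (9172 - 1*1/66)/3 = -1 + (9172 - 1/66)/3 = -1 + (1/3)*(605351/66) = -1 + 605351/198 = 605153/198 ≈ 3056.3)
(-4847 + T)/(-42395 + 30970) = (-4847 + 605153/198)/(-42395 + 30970) = -354553/198/(-11425) = -354553/198*(-1/11425) = 354553/2262150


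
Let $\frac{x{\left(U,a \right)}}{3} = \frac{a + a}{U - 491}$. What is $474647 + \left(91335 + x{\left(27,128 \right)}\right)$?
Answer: $\frac{16413430}{29} \approx 5.6598 \cdot 10^{5}$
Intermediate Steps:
$x{\left(U,a \right)} = \frac{6 a}{-491 + U}$ ($x{\left(U,a \right)} = 3 \frac{a + a}{U - 491} = 3 \frac{2 a}{-491 + U} = \frac{6 a}{-491 + U}$)
$474647 + \left(91335 + x{\left(27,128 \right)}\right) = 474647 + \left(91335 + 6 \cdot 128 \frac{1}{-491 + 27}\right) = 474647 + \left(91335 + 6 \cdot 128 \frac{1}{-464}\right) = 474647 + \left(91335 + 6 \cdot 128 \left(- \frac{1}{464}\right)\right) = 474647 + \left(91335 - \frac{48}{29}\right) = 474647 + \frac{2648667}{29} = \frac{16413430}{29}$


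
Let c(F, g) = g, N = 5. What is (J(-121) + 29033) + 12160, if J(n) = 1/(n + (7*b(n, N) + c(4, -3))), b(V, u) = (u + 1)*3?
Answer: 82387/2 ≈ 41194.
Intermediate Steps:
b(V, u) = 3 + 3*u (b(V, u) = (1 + u)*3 = 3 + 3*u)
J(n) = 1/(123 + n) (J(n) = 1/(n + (7*(3 + 3*5) - 3)) = 1/(n + (7*(3 + 15) - 3)) = 1/(n + (7*18 - 3)) = 1/(n + (126 - 3)) = 1/(n + 123) = 1/(123 + n))
(J(-121) + 29033) + 12160 = (1/(123 - 121) + 29033) + 12160 = (1/2 + 29033) + 12160 = 58067/2 + 12160 = 82387/2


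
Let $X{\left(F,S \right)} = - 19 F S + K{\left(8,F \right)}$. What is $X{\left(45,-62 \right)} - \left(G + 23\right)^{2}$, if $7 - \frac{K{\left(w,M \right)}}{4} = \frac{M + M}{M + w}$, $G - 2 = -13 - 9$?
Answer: $\frac{2810177}{53} \approx 53022.0$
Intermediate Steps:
$G = -20$ ($G = 2 - 22 = -20$)
$K{\left(w,M \right)} = 28 - \frac{8 M}{M + w}$ ($K{\left(w,M \right)} = 28 - 4 \frac{M + M}{M + w} = 28 - 4 \frac{2 M}{M + w} = 28 - \frac{8 M}{M + w}$)
$X{\left(F,S \right)} = - 19 F S + \frac{4 \left(56 + 5 F\right)}{8 + F}$ ($X{\left(F,S \right)} = - 19 F S + \frac{4 \left(5 F + 7 \cdot 8\right)}{F + 8} = - 19 F S + \frac{4 \left(5 F + 56\right)}{8 + F} = - 19 F S + \frac{4 \left(56 + 5 F\right)}{8 + F}$)
$X{\left(45,-62 \right)} - \left(G + 23\right)^{2} = \frac{224 + 20 \cdot 45 - 855 \left(-62\right) \left(8 + 45\right)}{8 + 45} - \left(-20 + 23\right)^{2} = \frac{224 + 900 - 855 \left(-62\right) 53}{53} - 3^{2} = \frac{224 + 900 + 2809530}{53} - 9 = \frac{1}{53} \cdot 2810654 - 9 = \frac{2810654}{53} - 9 = \frac{2810177}{53}$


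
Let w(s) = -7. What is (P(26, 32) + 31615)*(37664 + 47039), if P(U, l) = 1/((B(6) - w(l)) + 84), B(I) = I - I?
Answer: 243687651098/91 ≈ 2.6779e+9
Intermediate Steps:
B(I) = 0
P(U, l) = 1/91 (P(U, l) = 1/((0 - 1*(-7)) + 84) = 1/((0 + 7) + 84) = 1/(7 + 84) = 1/91)
(P(26, 32) + 31615)*(37664 + 47039) = (1/91 + 31615)*(37664 + 47039) = (2876966/91)*84703 = 243687651098/91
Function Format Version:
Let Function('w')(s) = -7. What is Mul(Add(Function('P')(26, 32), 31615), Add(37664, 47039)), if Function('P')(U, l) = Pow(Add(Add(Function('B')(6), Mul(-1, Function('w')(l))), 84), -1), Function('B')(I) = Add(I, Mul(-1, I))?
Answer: Rational(243687651098, 91) ≈ 2.6779e+9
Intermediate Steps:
Function('B')(I) = 0
Function('P')(U, l) = Rational(1, 91) (Function('P')(U, l) = Pow(Add(Add(0, Mul(-1, -7)), 84), -1) = Pow(Add(Add(0, 7), 84), -1) = Pow(Add(7, 84), -1) = Pow(91, -1) = Rational(1, 91))
Mul(Add(Function('P')(26, 32), 31615), Add(37664, 47039)) = Mul(Add(Rational(1, 91), 31615), Add(37664, 47039)) = Mul(Rational(2876966, 91), 84703) = Rational(243687651098, 91)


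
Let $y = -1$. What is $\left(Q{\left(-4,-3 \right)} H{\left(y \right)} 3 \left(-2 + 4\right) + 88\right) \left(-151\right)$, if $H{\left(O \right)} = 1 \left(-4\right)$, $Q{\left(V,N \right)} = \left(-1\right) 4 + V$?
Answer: $-42280$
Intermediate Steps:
$Q{\left(V,N \right)} = -4 + V$
$H{\left(O \right)} = -4$
$\left(Q{\left(-4,-3 \right)} H{\left(y \right)} 3 \left(-2 + 4\right) + 88\right) \left(-151\right) = \left(\left(-4 - 4\right) \left(-4\right) 3 \left(-2 + 4\right) + 88\right) \left(-151\right) = \left(\left(-8\right) \left(-4\right) 3 \cdot 2 + 88\right) \left(-151\right) = \left(32 \cdot 6 + 88\right) \left(-151\right) = \left(192 + 88\right) \left(-151\right) = 280 \left(-151\right) = -42280$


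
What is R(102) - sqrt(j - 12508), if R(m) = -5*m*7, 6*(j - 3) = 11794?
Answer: -3570 - I*sqrt(94854)/3 ≈ -3570.0 - 102.66*I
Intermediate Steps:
j = 5906/3 (j = 3 + (1/6)*11794 = 3 + 5897/3 = 5906/3 ≈ 1968.7)
R(m) = -35*m
R(102) - sqrt(j - 12508) = -35*102 - sqrt(5906/3 - 12508) = -3570 - sqrt(-31618/3) = -3570 - I*sqrt(94854)/3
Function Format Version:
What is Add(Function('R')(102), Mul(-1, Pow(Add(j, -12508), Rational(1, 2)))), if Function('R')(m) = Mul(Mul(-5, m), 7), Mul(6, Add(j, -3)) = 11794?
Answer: Add(-3570, Mul(Rational(-1, 3), I, Pow(94854, Rational(1, 2)))) ≈ Add(-3570.0, Mul(-102.66, I))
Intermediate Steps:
j = Rational(5906, 3) (j = Add(3, Mul(Rational(1, 6), 11794)) = Add(3, Rational(5897, 3)) = Rational(5906, 3) ≈ 1968.7)
Function('R')(m) = Mul(-35, m)
Add(Function('R')(102), Mul(-1, Pow(Add(j, -12508), Rational(1, 2)))) = Add(Mul(-35, 102), Mul(-1, Pow(Add(Rational(5906, 3), -12508), Rational(1, 2)))) = Add(-3570, Mul(-1, Pow(Rational(-31618, 3), Rational(1, 2)))) = Add(-3570, Mul(-1, Mul(Rational(1, 3), I, Pow(94854, Rational(1, 2))))) = Add(-3570, Mul(Rational(-1, 3), I, Pow(94854, Rational(1, 2))))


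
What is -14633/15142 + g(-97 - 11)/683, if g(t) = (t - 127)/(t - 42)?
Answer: -74779624/77564895 ≈ -0.96409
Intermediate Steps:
g(t) = (-127 + t)/(-42 + t)
-14633/15142 + g(-97 - 11)/683 = -14633/15142 + ((-127 + (-97 - 11))/(-42 + (-97 - 11)))/683 = -14633*1/15142 + ((-127 - 108)/(-42 - 108))*(1/683) = -14633/15142 + (-235/(-150))*(1/683) = -14633/15142 - 1/150*(-235)*(1/683) = -14633/15142 + (47/30)*(1/683) = -14633/15142 + 47/20490 = -74779624/77564895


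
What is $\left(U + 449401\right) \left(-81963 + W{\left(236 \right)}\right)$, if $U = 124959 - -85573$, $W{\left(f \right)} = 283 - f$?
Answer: $-54059071628$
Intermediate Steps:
$U = 210532$ ($U = 124959 + 85573 = 210532$)
$\left(U + 449401\right) \left(-81963 + W{\left(236 \right)}\right) = \left(210532 + 449401\right) \left(-81963 + \left(283 - 236\right)\right) = 659933 \left(-81963 + \left(283 - 236\right)\right) = 659933 \left(-81963 + 47\right) = 659933 \left(-81916\right) = -54059071628$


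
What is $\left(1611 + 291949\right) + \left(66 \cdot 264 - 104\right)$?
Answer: $310880$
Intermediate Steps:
$\left(1611 + 291949\right) + \left(66 \cdot 264 - 104\right) = 293560 + \left(17424 - 104\right) = 293560 + 17320 = 310880$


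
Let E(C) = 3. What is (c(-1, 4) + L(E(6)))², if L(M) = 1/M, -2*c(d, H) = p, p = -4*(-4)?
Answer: 529/9 ≈ 58.778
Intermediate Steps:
p = 16
c(d, H) = -8 (c(d, H) = -½*16 = -8)
(c(-1, 4) + L(E(6)))² = (-8 + 1/3)² = (-8 + ⅓)² = (-23/3)² = 529/9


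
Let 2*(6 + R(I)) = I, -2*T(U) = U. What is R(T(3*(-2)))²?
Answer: 81/4 ≈ 20.250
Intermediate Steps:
T(U) = -U/2
R(I) = -6 + I/2
R(T(3*(-2)))² = (-6 + (-3*(-2)/2)/2)² = (-6 + (-½*(-6))/2)² = (-6 + (½)*3)² = (-6 + 3/2)² = (-9/2)² = 81/4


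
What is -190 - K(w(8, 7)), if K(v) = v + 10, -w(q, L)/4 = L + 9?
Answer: -136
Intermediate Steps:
w(q, L) = -36 - 4*L (w(q, L) = -4*(L + 9) = -4*(9 + L) = -36 - 4*L)
K(v) = 10 + v
-190 - K(w(8, 7)) = -190 - (10 + (-36 - 4*7)) = -190 - (10 + (-36 - 28)) = -190 - (10 - 64) = -190 - 1*(-54) = -190 + 54 = -136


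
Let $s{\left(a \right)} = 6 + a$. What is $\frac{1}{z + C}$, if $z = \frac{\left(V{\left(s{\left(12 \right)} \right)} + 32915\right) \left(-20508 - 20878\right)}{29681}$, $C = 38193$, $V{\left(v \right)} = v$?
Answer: $- \frac{29681}{229358705} \approx -0.00012941$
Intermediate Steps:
$z = - \frac{1362965138}{29681}$ ($z = \frac{\left(\left(6 + 12\right) + 32915\right) \left(-20508 - 20878\right)}{29681} = \left(18 + 32915\right) \left(-41386\right) \frac{1}{29681} = 32933 \left(-41386\right) \frac{1}{29681} = \left(-1362965138\right) \frac{1}{29681} = - \frac{1362965138}{29681} \approx -45920.0$)
$\frac{1}{z + C} = \frac{1}{- \frac{1362965138}{29681} + 38193} = \frac{1}{- \frac{229358705}{29681}} = - \frac{29681}{229358705}$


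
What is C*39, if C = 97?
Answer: 3783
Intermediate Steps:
C*39 = 97*39 = 3783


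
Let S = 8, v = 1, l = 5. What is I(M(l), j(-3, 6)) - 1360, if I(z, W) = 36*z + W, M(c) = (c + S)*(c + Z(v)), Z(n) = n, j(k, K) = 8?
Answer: 1456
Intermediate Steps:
M(c) = (1 + c)*(8 + c) (M(c) = (c + 8)*(c + 1) = (8 + c)*(1 + c) = (1 + c)*(8 + c))
I(z, W) = W + 36*z
I(M(l), j(-3, 6)) - 1360 = (8 + 36*(8 + 5² + 9*5)) - 1360 = (8 + 36*(8 + 25 + 45)) - 1360 = (8 + 36*78) - 1360 = (8 + 2808) - 1360 = 2816 - 1360 = 1456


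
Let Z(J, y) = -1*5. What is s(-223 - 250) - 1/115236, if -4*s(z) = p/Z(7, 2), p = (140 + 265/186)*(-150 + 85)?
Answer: -3283889957/7144632 ≈ -459.63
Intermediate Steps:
Z(J, y) = -5
p = -1709825/186 (p = (140 + 265*(1/186))*(-65) = (140 + 265/186)*(-65) = (26305/186)*(-65) = -1709825/186 ≈ -9192.6)
s(z) = -341965/744 (s(z) = -(-1709825)/(744*(-5)) = -(-1709825)*(-1)/(744*5) = -1/4*341965/186 = -341965/744)
s(-223 - 250) - 1/115236 = -341965/744 - 1/115236 = -3283889957/7144632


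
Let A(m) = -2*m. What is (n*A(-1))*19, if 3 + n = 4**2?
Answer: 494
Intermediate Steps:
n = 13 (n = -3 + 4**2 = -3 + 16 = 13)
(n*A(-1))*19 = (13*(-2*(-1)))*19 = (13*2)*19 = 26*19 = 494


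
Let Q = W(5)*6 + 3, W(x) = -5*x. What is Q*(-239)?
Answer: 35133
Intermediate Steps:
Q = -147 (Q = -5*5*6 + 3 = -25*6 + 3 = -150 + 3 = -147)
Q*(-239) = -147*(-239) = 35133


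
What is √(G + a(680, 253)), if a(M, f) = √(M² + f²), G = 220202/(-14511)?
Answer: √(-3195351222 + 210569121*√526409)/14511 ≈ 26.653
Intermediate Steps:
G = -220202/14511 (G = 220202*(-1/14511) = -220202/14511 ≈ -15.175)
√(G + a(680, 253)) = √(-220202/14511 + √(680² + 253²)) = √(-220202/14511 + √(462400 + 64009)) = √(-220202/14511 + √526409)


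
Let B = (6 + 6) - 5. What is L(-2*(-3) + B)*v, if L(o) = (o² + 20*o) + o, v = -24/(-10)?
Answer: 5304/5 ≈ 1060.8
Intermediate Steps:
B = 7 (B = 12 - 5 = 7)
v = 12/5 (v = -24*(-⅒) = 12/5 ≈ 2.4000)
L(o) = o² + 21*o
L(-2*(-3) + B)*v = ((-2*(-3) + 7)*(21 + (-2*(-3) + 7)))*(12/5) = ((6 + 7)*(21 + (6 + 7)))*(12/5) = (13*(21 + 13))*(12/5) = (13*34)*(12/5) = 442*(12/5) = 5304/5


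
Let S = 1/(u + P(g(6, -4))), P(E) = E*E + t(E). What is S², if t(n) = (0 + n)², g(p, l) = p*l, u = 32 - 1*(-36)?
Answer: 1/1488400 ≈ 6.7186e-7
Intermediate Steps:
u = 68 (u = 32 + 36 = 68)
g(p, l) = l*p
t(n) = n²
P(E) = 2*E² (P(E) = E*E + E² = E² + E² = 2*E²)
S = 1/1220 (S = 1/(68 + 2*(-4*6)²) = 1/(68 + 2*(-24)²) = 1/(68 + 2*576) = 1/(68 + 1152) = 1/1220 ≈ 0.00081967)
S² = (1/1220)² = 1/1488400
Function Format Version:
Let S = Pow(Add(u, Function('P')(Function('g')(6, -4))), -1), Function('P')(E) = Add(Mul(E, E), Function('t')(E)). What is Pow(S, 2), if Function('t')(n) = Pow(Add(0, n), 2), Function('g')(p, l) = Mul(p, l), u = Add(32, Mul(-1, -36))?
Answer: Rational(1, 1488400) ≈ 6.7186e-7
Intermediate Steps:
u = 68 (u = Add(32, 36) = 68)
Function('g')(p, l) = Mul(l, p)
Function('t')(n) = Pow(n, 2)
Function('P')(E) = Mul(2, Pow(E, 2)) (Function('P')(E) = Add(Mul(E, E), Pow(E, 2)) = Add(Pow(E, 2), Pow(E, 2)) = Mul(2, Pow(E, 2)))
S = Rational(1, 1220) (S = Pow(Add(68, Mul(2, Pow(Mul(-4, 6), 2))), -1) = Pow(Add(68, Mul(2, Pow(-24, 2))), -1) = Pow(Add(68, Mul(2, 576)), -1) = Pow(Add(68, 1152), -1) = Pow(1220, -1) = Rational(1, 1220) ≈ 0.00081967)
Pow(S, 2) = Pow(Rational(1, 1220), 2) = Rational(1, 1488400)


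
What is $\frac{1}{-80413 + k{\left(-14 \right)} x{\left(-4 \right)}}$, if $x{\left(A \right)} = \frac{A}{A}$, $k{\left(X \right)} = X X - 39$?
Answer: $- \frac{1}{80256} \approx -1.246 \cdot 10^{-5}$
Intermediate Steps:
$k{\left(X \right)} = -39 + X^{2}$ ($k{\left(X \right)} = X^{2} - 39 = -39 + X^{2}$)
$x{\left(A \right)} = 1$
$\frac{1}{-80413 + k{\left(-14 \right)} x{\left(-4 \right)}} = \frac{1}{-80413 + \left(-39 + \left(-14\right)^{2}\right) 1} = \frac{1}{-80413 + \left(-39 + 196\right) 1} = \frac{1}{-80413 + 157 \cdot 1} = \frac{1}{-80413 + 157} = \frac{1}{-80256} = - \frac{1}{80256}$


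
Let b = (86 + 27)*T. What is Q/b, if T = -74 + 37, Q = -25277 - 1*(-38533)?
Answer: -13256/4181 ≈ -3.1705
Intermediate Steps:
Q = 13256 (Q = -25277 + 38533 = 13256)
T = -37
b = -4181 (b = (86 + 27)*(-37) = 113*(-37) = -4181)
Q/b = 13256/(-4181) = 13256*(-1/4181) = -13256/4181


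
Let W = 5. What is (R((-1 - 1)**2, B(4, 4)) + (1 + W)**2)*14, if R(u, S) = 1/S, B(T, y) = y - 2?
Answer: 511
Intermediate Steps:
B(T, y) = -2 + y
(R((-1 - 1)**2, B(4, 4)) + (1 + W)**2)*14 = (1/(-2 + 4) + (1 + 5)**2)*14 = (1/2 + 6**2)*14 = (1/2 + 36)*14 = (73/2)*14 = 511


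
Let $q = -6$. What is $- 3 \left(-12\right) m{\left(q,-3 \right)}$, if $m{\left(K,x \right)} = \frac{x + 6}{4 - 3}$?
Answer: $108$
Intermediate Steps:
$m{\left(K,x \right)} = 6 + x$ ($m{\left(K,x \right)} = \frac{6 + x}{1} = \left(6 + x\right) 1 = 6 + x$)
$- 3 \left(-12\right) m{\left(q,-3 \right)} = - 3 \left(-12\right) \left(6 - 3\right) = - \left(-36\right) 3 = \left(-1\right) \left(-108\right) = 108$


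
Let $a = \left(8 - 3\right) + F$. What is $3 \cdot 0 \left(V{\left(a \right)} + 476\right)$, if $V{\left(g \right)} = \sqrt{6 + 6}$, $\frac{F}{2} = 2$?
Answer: $0$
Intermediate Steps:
$F = 4$ ($F = 2 \cdot 2 = 4$)
$a = 9$ ($a = \left(8 - 3\right) + 4 = 5 + 4 = 9$)
$V{\left(g \right)} = 2 \sqrt{3}$ ($V{\left(g \right)} = \sqrt{12} = 2 \sqrt{3}$)
$3 \cdot 0 \left(V{\left(a \right)} + 476\right) = 3 \cdot 0 \left(2 \sqrt{3} + 476\right) = 0 \left(476 + 2 \sqrt{3}\right) = 0$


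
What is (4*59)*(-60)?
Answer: -14160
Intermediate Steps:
(4*59)*(-60) = 236*(-60) = -14160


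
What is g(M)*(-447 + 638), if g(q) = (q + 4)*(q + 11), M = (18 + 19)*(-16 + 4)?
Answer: 36389320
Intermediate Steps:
M = -444 (M = 37*(-12) = -444)
g(q) = (4 + q)*(11 + q)
g(M)*(-447 + 638) = (44 + (-444)² + 15*(-444))*(-447 + 638) = (44 + 197136 - 6660)*191 = 190520*191 = 36389320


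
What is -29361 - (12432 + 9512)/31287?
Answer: -918639551/31287 ≈ -29362.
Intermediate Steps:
-29361 - (12432 + 9512)/31287 = -29361 - 21944/31287 = -918639551/31287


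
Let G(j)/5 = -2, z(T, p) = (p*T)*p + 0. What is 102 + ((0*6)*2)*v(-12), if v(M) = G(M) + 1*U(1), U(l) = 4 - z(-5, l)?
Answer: 102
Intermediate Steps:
z(T, p) = T*p**2 (z(T, p) = (T*p)*p + 0 = T*p**2 + 0 = T*p**2)
G(j) = -10 (G(j) = 5*(-2) = -10)
U(l) = 4 + 5*l**2 (U(l) = 4 - (-5)*l**2 = 4 + 5*l**2)
v(M) = -1 (v(M) = -10 + 1*(4 + 5*1**2) = -10 + 1*(4 + 5*1) = -10 + 1*(4 + 5) = -10 + 1*9 = -10 + 9 = -1)
102 + ((0*6)*2)*v(-12) = 102 + ((0*6)*2)*(-1) = 102 + (0*2)*(-1) = 102 + 0*(-1) = 102 + 0 = 102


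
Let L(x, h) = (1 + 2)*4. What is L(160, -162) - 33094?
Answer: -33082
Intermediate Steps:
L(x, h) = 12 (L(x, h) = 3*4 = 12)
L(160, -162) - 33094 = 12 - 33094 = -33082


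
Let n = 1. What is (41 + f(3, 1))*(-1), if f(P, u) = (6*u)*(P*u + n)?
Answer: -65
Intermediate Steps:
f(P, u) = 6*u*(1 + P*u) (f(P, u) = (6*u)*(P*u + 1) = (6*u)*(1 + P*u) = 6*u*(1 + P*u))
(41 + f(3, 1))*(-1) = (41 + 6*1*(1 + 3*1))*(-1) = (41 + 6*1*(1 + 3))*(-1) = (41 + 6*1*4)*(-1) = (41 + 24)*(-1) = 65*(-1) = -65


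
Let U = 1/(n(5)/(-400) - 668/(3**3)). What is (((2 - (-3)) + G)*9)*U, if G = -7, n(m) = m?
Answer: 38880/53467 ≈ 0.72718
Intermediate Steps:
U = -2160/53467 (U = 1/(5/(-400) - 668/(3**3)) = 1/(5*(-1/400) - 668/27) = 1/(-1/80 - 668*1/27) = 1/(-1/80 - 668/27) = 1/(-53467/2160) = -2160/53467 ≈ -0.040399)
(((2 - (-3)) + G)*9)*U = (((2 - (-3)) - 7)*9)*(-2160/53467) = (((2 - 1*(-3)) - 7)*9)*(-2160/53467) = (((2 + 3) - 7)*9)*(-2160/53467) = ((5 - 7)*9)*(-2160/53467) = -2*9*(-2160/53467) = -18*(-2160/53467) = 38880/53467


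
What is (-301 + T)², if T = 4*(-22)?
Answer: 151321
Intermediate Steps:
T = -88
(-301 + T)² = (-301 - 88)² = (-389)² = 151321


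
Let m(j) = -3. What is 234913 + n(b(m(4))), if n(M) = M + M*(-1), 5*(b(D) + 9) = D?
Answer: 234913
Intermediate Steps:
b(D) = -9 + D/5
n(M) = 0 (n(M) = M - M = 0)
234913 + n(b(m(4))) = 234913 + 0 = 234913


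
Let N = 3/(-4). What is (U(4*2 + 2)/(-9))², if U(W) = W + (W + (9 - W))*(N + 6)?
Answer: 52441/1296 ≈ 40.464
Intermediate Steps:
N = -¾ (N = 3*(-¼) = -¾ ≈ -0.75000)
U(W) = 189/4 + W (U(W) = W + (W + (9 - W))*(-¾ + 6) = W + 9*(21/4) = W + 189/4 = 189/4 + W)
(U(4*2 + 2)/(-9))² = ((189/4 + (4*2 + 2))/(-9))² = ((189/4 + (8 + 2))*(-⅑))² = ((189/4 + 10)*(-⅑))² = ((229/4)*(-⅑))² = (-229/36)² = 52441/1296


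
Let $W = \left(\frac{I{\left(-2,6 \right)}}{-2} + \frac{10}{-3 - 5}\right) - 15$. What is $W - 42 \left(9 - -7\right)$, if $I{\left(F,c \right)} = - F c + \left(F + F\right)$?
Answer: $- \frac{2769}{4} \approx -692.25$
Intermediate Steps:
$I{\left(F,c \right)} = 2 F - F c$ ($I{\left(F,c \right)} = - F c + 2 F = 2 F - F c$)
$W = - \frac{81}{4}$ ($W = \left(\frac{\left(-2\right) \left(2 - 6\right)}{-2} + \frac{10}{-3 - 5}\right) - 15 = \left(- 2 \left(2 - 6\right) \left(- \frac{1}{2}\right) + \frac{10}{-8}\right) - 15 = \left(\left(-2\right) \left(-4\right) \left(- \frac{1}{2}\right) + 10 \left(- \frac{1}{8}\right)\right) - 15 = \left(8 \left(- \frac{1}{2}\right) - \frac{5}{4}\right) - 15 = \left(-4 - \frac{5}{4}\right) - 15 = - \frac{21}{4} - 15 = - \frac{81}{4} \approx -20.25$)
$W - 42 \left(9 - -7\right) = - \frac{81}{4} - 42 \left(9 - -7\right) = - \frac{81}{4} - 42 \left(9 + 7\right) = - \frac{81}{4} - 672 = - \frac{2769}{4}$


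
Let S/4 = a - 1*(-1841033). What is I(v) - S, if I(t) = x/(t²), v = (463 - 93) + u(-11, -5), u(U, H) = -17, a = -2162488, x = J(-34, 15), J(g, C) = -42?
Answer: 160224744338/124609 ≈ 1.2858e+6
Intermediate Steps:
x = -42
v = 353 (v = (463 - 93) - 17 = 370 - 17 = 353)
I(t) = -42/t²
S = -1285820 (S = 4*(-2162488 - 1*(-1841033)) = 4*(-2162488 + 1841033) = 4*(-321455) = -1285820)
I(v) - S = -42/353² - 1*(-1285820) = -42*1/124609 + 1285820 = -42/124609 + 1285820 = 160224744338/124609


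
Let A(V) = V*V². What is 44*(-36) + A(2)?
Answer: -1576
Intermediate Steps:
A(V) = V³
44*(-36) + A(2) = 44*(-36) + 2³ = -1584 + 8 = -1576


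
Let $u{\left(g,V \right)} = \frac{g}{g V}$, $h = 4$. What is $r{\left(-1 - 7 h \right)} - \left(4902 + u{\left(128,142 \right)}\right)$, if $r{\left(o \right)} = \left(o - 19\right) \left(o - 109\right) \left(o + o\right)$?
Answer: $- \frac{55251349}{142} \approx -3.8909 \cdot 10^{5}$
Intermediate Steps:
$u{\left(g,V \right)} = \frac{1}{V}$ ($u{\left(g,V \right)} = \frac{g}{V g} = g \frac{1}{V g} = \frac{1}{V}$)
$r{\left(o \right)} = 2 o \left(-109 + o\right) \left(-19 + o\right)$ ($r{\left(o \right)} = \left(-19 + o\right) \left(-109 + o\right) 2 o = \left(-109 + o\right) \left(-19 + o\right) 2 o = 2 o \left(-109 + o\right) \left(-19 + o\right)$)
$r{\left(-1 - 7 h \right)} - \left(4902 + u{\left(128,142 \right)}\right) = 2 \left(-1 - 28\right) \left(2071 + \left(-1 - 28\right)^{2} - 128 \left(-1 - 28\right)\right) - \frac{696085}{142} = 2 \left(-29\right) \left(2071 + \left(-29\right)^{2} - -3712\right) - \frac{696085}{142} = 2 \left(-29\right) \left(2071 + 841 + 3712\right) - \frac{696085}{142} = 2 \left(-29\right) 6624 - \frac{696085}{142} = -384192 - \frac{696085}{142} = - \frac{55251349}{142}$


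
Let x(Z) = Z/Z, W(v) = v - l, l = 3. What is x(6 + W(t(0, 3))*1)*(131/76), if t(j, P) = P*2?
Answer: 131/76 ≈ 1.7237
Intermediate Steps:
t(j, P) = 2*P
W(v) = -3 + v (W(v) = v - 1*3 = v - 3 = -3 + v)
x(Z) = 1
x(6 + W(t(0, 3))*1)*(131/76) = 1*(131/76) = 131/76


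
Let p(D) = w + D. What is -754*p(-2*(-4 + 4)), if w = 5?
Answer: -3770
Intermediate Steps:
p(D) = 5 + D
-754*p(-2*(-4 + 4)) = -754*(5 - 2*(-4 + 4)) = -754*(5 - 2*0) = -754*(5 + 0) = -754*5 = -3770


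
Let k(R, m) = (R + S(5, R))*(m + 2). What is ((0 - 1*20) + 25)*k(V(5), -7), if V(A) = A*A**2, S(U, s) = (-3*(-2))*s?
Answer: -21875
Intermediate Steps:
S(U, s) = 6*s
V(A) = A**3
k(R, m) = 7*R*(2 + m) (k(R, m) = (R + 6*R)*(m + 2) = (7*R)*(2 + m) = 7*R*(2 + m))
((0 - 1*20) + 25)*k(V(5), -7) = ((0 - 1*20) + 25)*(7*5**3*(2 - 7)) = ((0 - 20) + 25)*(7*125*(-5)) = (-20 + 25)*(-4375) = 5*(-4375) = -21875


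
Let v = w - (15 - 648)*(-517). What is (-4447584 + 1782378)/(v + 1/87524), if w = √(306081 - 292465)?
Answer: 6681582732923192131272/820432330067296005353 + 81666715351434624*√851/820432330067296005353 ≈ 8.1469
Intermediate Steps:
w = 4*√851 (w = √13616 = 4*√851 ≈ 116.69)
v = -327261 + 4*√851 (v = 4*√851 - (15 - 648)*(-517) = 4*√851 - (-633)*(-517) = 4*√851 - 1*327261 = 4*√851 - 327261 = -327261 + 4*√851 ≈ -3.2714e+5)
(-4447584 + 1782378)/(v + 1/87524) = (-4447584 + 1782378)/((-327261 + 4*√851) + 1/87524) = -2665206/((-327261 + 4*√851) + 1/87524) = -2665206/(-28643191763/87524 + 4*√851)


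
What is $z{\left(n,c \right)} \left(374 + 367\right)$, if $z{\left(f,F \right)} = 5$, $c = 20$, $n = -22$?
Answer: $3705$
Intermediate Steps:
$z{\left(n,c \right)} \left(374 + 367\right) = 5 \left(374 + 367\right) = 5 \cdot 741 = 3705$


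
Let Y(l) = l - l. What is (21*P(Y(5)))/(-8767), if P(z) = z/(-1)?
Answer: 0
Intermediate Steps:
Y(l) = 0
P(z) = -z (P(z) = z*(-1) = -z)
(21*P(Y(5)))/(-8767) = (21*(-1*0))/(-8767) = (21*0)*(-1/8767) = 0*(-1/8767) = 0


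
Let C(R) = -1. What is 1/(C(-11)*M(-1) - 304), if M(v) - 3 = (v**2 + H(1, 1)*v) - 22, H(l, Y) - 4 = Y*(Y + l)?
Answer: -1/280 ≈ -0.0035714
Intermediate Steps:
H(l, Y) = 4 + Y*(Y + l)
M(v) = -19 + v**2 + 6*v (M(v) = 3 + ((v**2 + (4 + 1**2 + 1*1)*v) - 22) = 3 + ((v**2 + (4 + 1 + 1)*v) - 22) = 3 + ((v**2 + 6*v) - 22) = 3 + (-22 + v**2 + 6*v) = -19 + v**2 + 6*v)
1/(C(-11)*M(-1) - 304) = 1/(-(-19 + (-1)**2 + 6*(-1)) - 304) = 1/(-(-19 + 1 - 6) - 304) = 1/(-1*(-24) - 304) = 1/(24 - 304) = 1/(-280) = -1/280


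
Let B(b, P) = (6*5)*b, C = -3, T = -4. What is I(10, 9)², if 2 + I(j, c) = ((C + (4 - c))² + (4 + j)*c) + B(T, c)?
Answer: 4624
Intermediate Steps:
B(b, P) = 30*b
I(j, c) = -122 + (1 - c)² + c*(4 + j) (I(j, c) = -2 + (((-3 + (4 - c))² + (4 + j)*c) + 30*(-4)) = -2 + (((1 - c)² + c*(4 + j)) - 120) = -2 + (-120 + (1 - c)² + c*(4 + j)) = -122 + (1 - c)² + c*(4 + j))
I(10, 9)² = (-121 + 9² + 2*9 + 9*10)² = (-121 + 81 + 18 + 90)² = 68² = 4624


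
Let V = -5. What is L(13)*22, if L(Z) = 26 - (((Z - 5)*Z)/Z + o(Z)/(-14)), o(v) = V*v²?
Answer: -6523/7 ≈ -931.86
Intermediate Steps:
o(v) = -5*v²
L(Z) = 31 - Z - 5*Z²/14 (L(Z) = 26 - (((Z - 5)*Z)/Z - 5*Z²/(-14)) = 26 - (((-5 + Z)*Z)/Z - 5*Z²*(-1/14)) = 26 - ((Z*(-5 + Z))/Z + 5*Z²/14) = 26 - ((-5 + Z) + 5*Z²/14) = 26 - (-5 + Z + 5*Z²/14) = 26 + (5 - Z - 5*Z²/14) = 31 - Z - 5*Z²/14)
L(13)*22 = (31 - 1*13 - 5/14*13²)*22 = (31 - 13 - 5/14*169)*22 = (31 - 13 - 845/14)*22 = -593/14*22 = -6523/7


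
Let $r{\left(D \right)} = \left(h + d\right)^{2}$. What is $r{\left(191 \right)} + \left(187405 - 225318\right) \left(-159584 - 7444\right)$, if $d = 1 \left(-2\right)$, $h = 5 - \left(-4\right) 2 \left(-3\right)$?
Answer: $6332533005$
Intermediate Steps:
$h = -19$ ($h = 5 - \left(-8\right) \left(-3\right) = 5 - 24 = -19$)
$d = -2$
$r{\left(D \right)} = 441$ ($r{\left(D \right)} = \left(-19 - 2\right)^{2} = \left(-21\right)^{2} = 441$)
$r{\left(191 \right)} + \left(187405 - 225318\right) \left(-159584 - 7444\right) = 441 + \left(187405 - 225318\right) \left(-159584 - 7444\right) = 441 - -6332532564 = 441 + 6332532564 = 6332533005$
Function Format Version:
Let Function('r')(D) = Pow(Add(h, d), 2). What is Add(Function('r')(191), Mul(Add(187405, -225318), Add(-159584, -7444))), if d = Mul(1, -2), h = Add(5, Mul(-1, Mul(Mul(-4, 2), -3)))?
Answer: 6332533005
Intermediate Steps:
h = -19 (h = Add(5, Mul(-1, Mul(-8, -3))) = Add(5, Mul(-1, 24)) = Add(5, -24) = -19)
d = -2
Function('r')(D) = 441 (Function('r')(D) = Pow(Add(-19, -2), 2) = Pow(-21, 2) = 441)
Add(Function('r')(191), Mul(Add(187405, -225318), Add(-159584, -7444))) = Add(441, Mul(Add(187405, -225318), Add(-159584, -7444))) = Add(441, Mul(-37913, -167028)) = Add(441, 6332532564) = 6332533005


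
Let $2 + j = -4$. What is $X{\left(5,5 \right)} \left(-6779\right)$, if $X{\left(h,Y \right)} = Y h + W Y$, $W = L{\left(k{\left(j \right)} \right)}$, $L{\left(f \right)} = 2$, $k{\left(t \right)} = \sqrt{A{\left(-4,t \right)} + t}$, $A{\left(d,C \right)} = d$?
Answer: $-237265$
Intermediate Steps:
$j = -6$ ($j = -2 - 4 = -6$)
$k{\left(t \right)} = \sqrt{-4 + t}$
$W = 2$
$X{\left(h,Y \right)} = 2 Y + Y h$ ($X{\left(h,Y \right)} = Y h + 2 Y = 2 Y + Y h$)
$X{\left(5,5 \right)} \left(-6779\right) = 5 \left(2 + 5\right) \left(-6779\right) = 5 \cdot 7 \left(-6779\right) = 35 \left(-6779\right) = -237265$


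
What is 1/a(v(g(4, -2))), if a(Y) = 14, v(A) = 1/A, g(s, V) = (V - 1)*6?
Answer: 1/14 ≈ 0.071429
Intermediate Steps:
g(s, V) = -6 + 6*V (g(s, V) = (-1 + V)*6 = -6 + 6*V)
1/a(v(g(4, -2))) = 1/14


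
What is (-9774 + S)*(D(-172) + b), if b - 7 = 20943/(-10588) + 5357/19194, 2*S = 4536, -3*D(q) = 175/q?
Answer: -15415003427526/364113379 ≈ -42336.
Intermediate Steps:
D(q) = -175/(3*q)
S = 2268 (S = (½)*4536 = 2268)
b = 538661239/101613036 (b = 7 + (20943/(-10588) + 5357/19194) = 7 + (20943*(-1/10588) + 5357*(1/19194)) = 7 + (-20943/10588 + 5357/19194) = 7 - 172630013/101613036 = 538661239/101613036 ≈ 5.3011)
(-9774 + S)*(D(-172) + b) = (-9774 + 2268)*(-175/3/(-172) + 538661239/101613036) = -7506*(-175/3*(-1/172) + 538661239/101613036) = -7506*(175/516 + 538661239/101613036) = -7506*6161072513/1092340137 = -15415003427526/364113379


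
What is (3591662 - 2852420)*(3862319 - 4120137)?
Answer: -190589893956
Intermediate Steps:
(3591662 - 2852420)*(3862319 - 4120137) = 739242*(-257818) = -190589893956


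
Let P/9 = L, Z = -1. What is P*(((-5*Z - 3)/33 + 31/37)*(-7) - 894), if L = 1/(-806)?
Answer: 3297759/328042 ≈ 10.053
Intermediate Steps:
L = -1/806 ≈ -0.0012407
P = -9/806 (P = 9*(-1/806) = -9/806 ≈ -0.011166)
P*(((-5*Z - 3)/33 + 31/37)*(-7) - 894) = -9*(((-5*(-1) - 3)/33 + 31/37)*(-7) - 894)/806 = -9*(((5 - 3)*(1/33) + 31*(1/37))*(-7) - 894)/806 = -9*((2*(1/33) + 31/37)*(-7) - 894)/806 = -9*((2/33 + 31/37)*(-7) - 894)/806 = -9*((1097/1221)*(-7) - 894)/806 = -9*(-7679/1221 - 894)/806 = -9/806*(-1099253/1221) = 3297759/328042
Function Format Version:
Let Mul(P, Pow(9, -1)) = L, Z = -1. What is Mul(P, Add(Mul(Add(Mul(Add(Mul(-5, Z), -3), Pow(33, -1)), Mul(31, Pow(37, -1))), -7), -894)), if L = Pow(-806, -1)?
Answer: Rational(3297759, 328042) ≈ 10.053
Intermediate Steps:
L = Rational(-1, 806) ≈ -0.0012407
P = Rational(-9, 806) (P = Mul(9, Rational(-1, 806)) = Rational(-9, 806) ≈ -0.011166)
Mul(P, Add(Mul(Add(Mul(Add(Mul(-5, Z), -3), Pow(33, -1)), Mul(31, Pow(37, -1))), -7), -894)) = Mul(Rational(-9, 806), Add(Mul(Add(Mul(Add(Mul(-5, -1), -3), Pow(33, -1)), Mul(31, Pow(37, -1))), -7), -894)) = Mul(Rational(-9, 806), Add(Mul(Add(Mul(Add(5, -3), Rational(1, 33)), Mul(31, Rational(1, 37))), -7), -894)) = Mul(Rational(-9, 806), Add(Mul(Add(Mul(2, Rational(1, 33)), Rational(31, 37)), -7), -894)) = Mul(Rational(-9, 806), Add(Mul(Add(Rational(2, 33), Rational(31, 37)), -7), -894)) = Mul(Rational(-9, 806), Add(Mul(Rational(1097, 1221), -7), -894)) = Mul(Rational(-9, 806), Add(Rational(-7679, 1221), -894)) = Mul(Rational(-9, 806), Rational(-1099253, 1221)) = Rational(3297759, 328042)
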